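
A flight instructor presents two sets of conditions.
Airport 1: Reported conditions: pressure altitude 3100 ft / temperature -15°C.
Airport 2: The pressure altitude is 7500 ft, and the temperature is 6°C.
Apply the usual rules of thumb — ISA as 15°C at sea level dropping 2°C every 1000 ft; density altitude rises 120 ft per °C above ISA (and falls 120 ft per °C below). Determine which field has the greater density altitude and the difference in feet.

Airport 2 by 7976 ft

Airport 1: ISA temp = 8.8°C, deviation -23.8°C, DA = 3100 + 120 × (-23.8) = 244 ft.
Airport 2: ISA temp = 0°C, deviation +6°C, DA = 7500 + 120 × 6 = 8220 ft.
Airport 2 is higher by 8220 − 244 = 7976 ft.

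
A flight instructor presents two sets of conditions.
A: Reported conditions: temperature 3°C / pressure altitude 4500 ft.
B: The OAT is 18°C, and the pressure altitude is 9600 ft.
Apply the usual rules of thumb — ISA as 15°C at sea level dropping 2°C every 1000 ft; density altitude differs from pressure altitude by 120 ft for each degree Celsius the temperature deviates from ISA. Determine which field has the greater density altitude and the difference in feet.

B by 8124 ft

A: ISA temp = 6°C, deviation -3°C, DA = 4500 + 120 × (-3) = 4140 ft.
B: ISA temp = -4.2°C, deviation +22.2°C, DA = 9600 + 120 × 22.2 = 12264 ft.
B is higher by 12264 − 4140 = 8124 ft.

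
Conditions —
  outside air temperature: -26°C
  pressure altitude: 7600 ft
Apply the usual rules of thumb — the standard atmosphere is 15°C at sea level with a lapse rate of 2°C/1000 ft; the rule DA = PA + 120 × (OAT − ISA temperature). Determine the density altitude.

4504 ft

ISA temperature at 7600 ft = 15 − 2 × (7600/1000) = -0.2°C.
ISA deviation = -26 − (-0.2) = -25.8°C.
Density altitude = 7600 + 120 × (-25.8) = 7600 + (-3096) = 4504 ft.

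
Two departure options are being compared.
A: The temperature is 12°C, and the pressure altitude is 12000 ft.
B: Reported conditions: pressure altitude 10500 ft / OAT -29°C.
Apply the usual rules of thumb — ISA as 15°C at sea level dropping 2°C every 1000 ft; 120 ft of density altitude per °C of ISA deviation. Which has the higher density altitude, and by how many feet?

A: ISA temp = -9°C, deviation +21°C, DA = 12000 + 120 × 21 = 14520 ft.
B: ISA temp = -6°C, deviation -23°C, DA = 10500 + 120 × (-23) = 7740 ft.
A is higher by 14520 − 7740 = 6780 ft.

A by 6780 ft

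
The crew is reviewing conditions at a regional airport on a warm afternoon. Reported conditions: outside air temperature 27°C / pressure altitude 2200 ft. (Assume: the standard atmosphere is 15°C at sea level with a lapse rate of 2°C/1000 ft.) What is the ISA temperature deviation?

ISA+16.4°C

ISA temperature at 2200 ft = 15 − 2 × (2200/1000) = 10.6°C.
Deviation = OAT − ISA = 27 − 10.6 = +16.4°C.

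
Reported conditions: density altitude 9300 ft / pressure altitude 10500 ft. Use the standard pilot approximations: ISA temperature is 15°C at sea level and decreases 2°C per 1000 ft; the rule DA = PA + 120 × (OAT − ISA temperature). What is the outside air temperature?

Density altitude − pressure altitude = 9300 − 10500 = -1200 ft.
At 120 ft/°C that is an ISA deviation of -1200/120 = -10°C.
ISA temperature at 10500 ft = 15 − 2 × (10500/1000) = -6°C.
OAT = ISA + deviation = -6 + (-10) = -16°C.

-16°C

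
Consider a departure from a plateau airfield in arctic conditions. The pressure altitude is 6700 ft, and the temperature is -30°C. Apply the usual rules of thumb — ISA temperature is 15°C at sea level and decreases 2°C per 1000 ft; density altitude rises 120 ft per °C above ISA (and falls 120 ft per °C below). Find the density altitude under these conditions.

ISA temperature at 6700 ft = 15 − 2 × (6700/1000) = 1.6°C.
ISA deviation = -30 − 1.6 = -31.6°C.
Density altitude = 6700 + 120 × (-31.6) = 6700 + (-3792) = 2908 ft.

2908 ft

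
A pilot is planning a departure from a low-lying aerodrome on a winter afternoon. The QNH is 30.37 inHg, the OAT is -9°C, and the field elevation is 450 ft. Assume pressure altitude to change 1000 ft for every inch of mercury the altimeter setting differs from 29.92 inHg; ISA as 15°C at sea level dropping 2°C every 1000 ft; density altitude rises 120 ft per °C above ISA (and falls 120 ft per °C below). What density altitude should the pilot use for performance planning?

Pressure altitude = 450 + (29.92 − 30.37) × 1000 = 450 + (-450) = 0 ft.
ISA temperature at 0 ft = 15 − 2 × (0/1000) = 15°C.
ISA deviation = -9 − 15 = -24°C.
Density altitude = 0 + 120 × (-24) = -2880 ft.

-2880 ft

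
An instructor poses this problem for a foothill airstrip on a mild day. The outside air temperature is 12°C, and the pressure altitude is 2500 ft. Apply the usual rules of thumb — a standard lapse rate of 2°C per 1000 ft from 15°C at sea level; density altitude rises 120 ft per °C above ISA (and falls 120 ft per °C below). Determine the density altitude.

2740 ft

ISA temperature at 2500 ft = 15 − 2 × (2500/1000) = 10°C.
ISA deviation = 12 − 10 = +2°C.
Density altitude = 2500 + 120 × (2) = 2500 + (+240) = 2740 ft.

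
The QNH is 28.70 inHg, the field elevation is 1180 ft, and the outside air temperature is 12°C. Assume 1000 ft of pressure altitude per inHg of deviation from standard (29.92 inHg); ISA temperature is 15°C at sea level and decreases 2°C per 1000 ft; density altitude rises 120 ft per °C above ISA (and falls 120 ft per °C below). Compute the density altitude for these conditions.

2616 ft

Pressure altitude = 1180 + (29.92 − 28.70) × 1000 = 1180 + (+1220) = 2400 ft.
ISA temperature at 2400 ft = 15 − 2 × (2400/1000) = 10.2°C.
ISA deviation = 12 − 10.2 = +1.8°C.
Density altitude = 2400 + 120 × (1.8) = 2616 ft.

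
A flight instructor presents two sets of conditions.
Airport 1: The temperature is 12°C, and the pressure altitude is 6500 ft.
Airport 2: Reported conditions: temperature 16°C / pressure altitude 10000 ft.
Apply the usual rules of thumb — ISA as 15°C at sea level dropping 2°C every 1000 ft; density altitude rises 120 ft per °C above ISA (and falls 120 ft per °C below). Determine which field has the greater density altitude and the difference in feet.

Airport 2 by 4820 ft

Airport 1: ISA temp = 2°C, deviation +10°C, DA = 6500 + 120 × 10 = 7700 ft.
Airport 2: ISA temp = -5°C, deviation +21°C, DA = 10000 + 120 × 21 = 12520 ft.
Airport 2 is higher by 12520 − 7700 = 4820 ft.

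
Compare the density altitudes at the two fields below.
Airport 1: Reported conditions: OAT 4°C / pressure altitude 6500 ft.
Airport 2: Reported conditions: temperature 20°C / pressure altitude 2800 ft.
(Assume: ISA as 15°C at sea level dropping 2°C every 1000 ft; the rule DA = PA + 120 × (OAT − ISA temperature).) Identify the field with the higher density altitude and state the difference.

Airport 1: ISA temp = 2°C, deviation +2°C, DA = 6500 + 120 × 2 = 6740 ft.
Airport 2: ISA temp = 9.4°C, deviation +10.6°C, DA = 2800 + 120 × 10.6 = 4072 ft.
Airport 1 is higher by 6740 − 4072 = 2668 ft.

Airport 1 by 2668 ft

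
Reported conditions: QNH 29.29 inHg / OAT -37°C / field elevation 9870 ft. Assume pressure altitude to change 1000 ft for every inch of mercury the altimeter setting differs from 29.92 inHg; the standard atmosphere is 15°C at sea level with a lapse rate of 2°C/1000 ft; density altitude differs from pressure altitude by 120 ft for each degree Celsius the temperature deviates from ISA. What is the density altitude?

Pressure altitude = 9870 + (29.92 − 29.29) × 1000 = 9870 + (+630) = 10500 ft.
ISA temperature at 10500 ft = 15 − 2 × (10500/1000) = -6°C.
ISA deviation = -37 − (-6) = -31°C.
Density altitude = 10500 + 120 × (-31) = 6780 ft.

6780 ft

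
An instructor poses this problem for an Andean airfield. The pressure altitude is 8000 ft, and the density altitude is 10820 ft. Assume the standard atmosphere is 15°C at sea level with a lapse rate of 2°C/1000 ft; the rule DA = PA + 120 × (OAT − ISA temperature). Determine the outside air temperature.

22.5°C

Density altitude − pressure altitude = 10820 − 8000 = +2820 ft.
At 120 ft/°C that is an ISA deviation of 2820/120 = +23.5°C.
ISA temperature at 8000 ft = 15 − 2 × (8000/1000) = -1°C.
OAT = ISA + deviation = -1 + (+23.5) = 22.5°C.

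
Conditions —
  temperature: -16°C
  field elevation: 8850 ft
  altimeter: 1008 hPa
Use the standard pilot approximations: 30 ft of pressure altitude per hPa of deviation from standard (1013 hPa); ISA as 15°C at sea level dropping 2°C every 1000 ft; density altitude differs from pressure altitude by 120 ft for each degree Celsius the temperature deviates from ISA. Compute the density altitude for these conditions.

7440 ft

Pressure altitude = 8850 + (1013 − 1008) × 30 = 8850 + (+150) = 9000 ft.
ISA temperature at 9000 ft = 15 − 2 × (9000/1000) = -3°C.
ISA deviation = -16 − (-3) = -13°C.
Density altitude = 9000 + 120 × (-13) = 7440 ft.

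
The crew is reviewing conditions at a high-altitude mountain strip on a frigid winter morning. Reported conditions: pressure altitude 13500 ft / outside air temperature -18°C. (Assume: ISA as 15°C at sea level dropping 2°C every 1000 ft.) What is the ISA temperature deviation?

ISA temperature at 13500 ft = 15 − 2 × (13500/1000) = -12°C.
Deviation = OAT − ISA = -18 − (-12) = -6°C.

ISA-6°C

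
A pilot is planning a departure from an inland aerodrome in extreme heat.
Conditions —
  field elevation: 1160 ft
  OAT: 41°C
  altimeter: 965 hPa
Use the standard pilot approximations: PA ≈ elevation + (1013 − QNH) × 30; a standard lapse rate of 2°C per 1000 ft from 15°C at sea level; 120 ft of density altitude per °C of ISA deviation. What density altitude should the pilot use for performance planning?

6344 ft

Pressure altitude = 1160 + (1013 − 965) × 30 = 1160 + (+1440) = 2600 ft.
ISA temperature at 2600 ft = 15 − 2 × (2600/1000) = 9.8°C.
ISA deviation = 41 − 9.8 = +31.2°C.
Density altitude = 2600 + 120 × (31.2) = 6344 ft.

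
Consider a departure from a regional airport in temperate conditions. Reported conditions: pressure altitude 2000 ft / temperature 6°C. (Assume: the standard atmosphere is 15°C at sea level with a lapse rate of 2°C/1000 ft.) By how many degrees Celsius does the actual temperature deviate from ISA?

ISA temperature at 2000 ft = 15 − 2 × (2000/1000) = 11°C.
Deviation = OAT − ISA = 6 − 11 = -5°C.

ISA-5°C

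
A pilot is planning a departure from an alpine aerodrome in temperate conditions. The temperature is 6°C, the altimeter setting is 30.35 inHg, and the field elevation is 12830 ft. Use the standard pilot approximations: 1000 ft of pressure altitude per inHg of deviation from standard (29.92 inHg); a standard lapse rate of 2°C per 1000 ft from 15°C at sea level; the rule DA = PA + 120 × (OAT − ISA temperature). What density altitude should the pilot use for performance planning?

14296 ft

Pressure altitude = 12830 + (29.92 − 30.35) × 1000 = 12830 + (-430) = 12400 ft.
ISA temperature at 12400 ft = 15 − 2 × (12400/1000) = -9.8°C.
ISA deviation = 6 − (-9.8) = +15.8°C.
Density altitude = 12400 + 120 × (15.8) = 14296 ft.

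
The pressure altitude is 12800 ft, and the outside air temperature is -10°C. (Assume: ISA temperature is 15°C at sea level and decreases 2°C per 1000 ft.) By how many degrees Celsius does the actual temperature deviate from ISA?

ISA+0.6°C

ISA temperature at 12800 ft = 15 − 2 × (12800/1000) = -10.6°C.
Deviation = OAT − ISA = -10 − (-10.6) = +0.6°C.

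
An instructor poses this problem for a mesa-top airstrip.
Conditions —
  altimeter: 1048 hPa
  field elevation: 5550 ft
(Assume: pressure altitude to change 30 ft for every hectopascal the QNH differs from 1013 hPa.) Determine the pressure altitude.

Pressure correction = (1013 − 1048) × 30 = -1050 ft.
Pressure altitude = 5550 + (-1050) = 4500 ft.

4500 ft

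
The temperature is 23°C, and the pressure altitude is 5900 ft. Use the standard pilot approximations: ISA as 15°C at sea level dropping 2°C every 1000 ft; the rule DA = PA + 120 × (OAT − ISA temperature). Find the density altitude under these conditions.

ISA temperature at 5900 ft = 15 − 2 × (5900/1000) = 3.2°C.
ISA deviation = 23 − 3.2 = +19.8°C.
Density altitude = 5900 + 120 × (19.8) = 5900 + (+2376) = 8276 ft.

8276 ft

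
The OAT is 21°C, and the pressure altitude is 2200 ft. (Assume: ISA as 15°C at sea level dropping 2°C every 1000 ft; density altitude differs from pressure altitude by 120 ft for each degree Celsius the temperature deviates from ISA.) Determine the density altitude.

ISA temperature at 2200 ft = 15 − 2 × (2200/1000) = 10.6°C.
ISA deviation = 21 − 10.6 = +10.4°C.
Density altitude = 2200 + 120 × (10.4) = 2200 + (+1248) = 3448 ft.

3448 ft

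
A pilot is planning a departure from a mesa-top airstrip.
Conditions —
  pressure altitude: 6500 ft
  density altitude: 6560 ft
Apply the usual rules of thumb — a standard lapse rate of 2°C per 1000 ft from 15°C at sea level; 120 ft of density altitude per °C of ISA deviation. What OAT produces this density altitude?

2.5°C

Density altitude − pressure altitude = 6560 − 6500 = +60 ft.
At 120 ft/°C that is an ISA deviation of 60/120 = +0.5°C.
ISA temperature at 6500 ft = 15 − 2 × (6500/1000) = 2°C.
OAT = ISA + deviation = 2 + (+0.5) = 2.5°C.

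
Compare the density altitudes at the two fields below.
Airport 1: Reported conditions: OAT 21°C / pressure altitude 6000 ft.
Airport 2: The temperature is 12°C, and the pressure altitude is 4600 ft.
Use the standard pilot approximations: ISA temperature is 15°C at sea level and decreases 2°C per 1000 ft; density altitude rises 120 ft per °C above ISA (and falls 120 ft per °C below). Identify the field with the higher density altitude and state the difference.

Airport 1: ISA temp = 3°C, deviation +18°C, DA = 6000 + 120 × 18 = 8160 ft.
Airport 2: ISA temp = 5.8°C, deviation +6.2°C, DA = 4600 + 120 × 6.2 = 5344 ft.
Airport 1 is higher by 8160 − 5344 = 2816 ft.

Airport 1 by 2816 ft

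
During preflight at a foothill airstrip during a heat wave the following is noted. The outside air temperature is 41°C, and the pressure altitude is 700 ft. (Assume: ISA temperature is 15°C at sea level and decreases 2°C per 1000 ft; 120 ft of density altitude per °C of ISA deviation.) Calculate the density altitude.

ISA temperature at 700 ft = 15 − 2 × (700/1000) = 13.6°C.
ISA deviation = 41 − 13.6 = +27.4°C.
Density altitude = 700 + 120 × (27.4) = 700 + (+3288) = 3988 ft.

3988 ft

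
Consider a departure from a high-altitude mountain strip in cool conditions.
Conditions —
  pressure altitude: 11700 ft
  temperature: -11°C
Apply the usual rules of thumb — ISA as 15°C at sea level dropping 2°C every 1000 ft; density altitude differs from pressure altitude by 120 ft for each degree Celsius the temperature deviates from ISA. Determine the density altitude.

ISA temperature at 11700 ft = 15 − 2 × (11700/1000) = -8.4°C.
ISA deviation = -11 − (-8.4) = -2.6°C.
Density altitude = 11700 + 120 × (-2.6) = 11700 + (-312) = 11388 ft.

11388 ft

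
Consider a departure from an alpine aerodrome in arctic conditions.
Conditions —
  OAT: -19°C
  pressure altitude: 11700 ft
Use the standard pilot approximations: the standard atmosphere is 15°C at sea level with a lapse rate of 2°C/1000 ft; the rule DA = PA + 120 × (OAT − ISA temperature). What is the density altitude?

ISA temperature at 11700 ft = 15 − 2 × (11700/1000) = -8.4°C.
ISA deviation = -19 − (-8.4) = -10.6°C.
Density altitude = 11700 + 120 × (-10.6) = 11700 + (-1272) = 10428 ft.

10428 ft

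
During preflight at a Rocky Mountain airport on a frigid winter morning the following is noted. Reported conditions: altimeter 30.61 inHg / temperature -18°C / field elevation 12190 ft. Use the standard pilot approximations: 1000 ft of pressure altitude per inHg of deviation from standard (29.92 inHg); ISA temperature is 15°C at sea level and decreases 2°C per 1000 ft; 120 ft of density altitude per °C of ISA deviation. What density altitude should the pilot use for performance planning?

10300 ft

Pressure altitude = 12190 + (29.92 − 30.61) × 1000 = 12190 + (-690) = 11500 ft.
ISA temperature at 11500 ft = 15 − 2 × (11500/1000) = -8°C.
ISA deviation = -18 − (-8) = -10°C.
Density altitude = 11500 + 120 × (-10) = 10300 ft.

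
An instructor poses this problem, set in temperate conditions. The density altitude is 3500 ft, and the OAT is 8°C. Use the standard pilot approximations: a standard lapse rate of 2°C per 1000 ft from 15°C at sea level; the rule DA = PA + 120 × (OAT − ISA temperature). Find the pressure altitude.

DA = PA + 120 × (OAT − (15 − 2·PA/1000)) = PA + 120·OAT − 1800 + 0.24·PA = 1.24·PA + 120·OAT − 1800.
So 1.24·PA = 3500 − 120 × 8 + 1800 = 4340.
PA = 4340 / 1.24 = 3500 ft.

3500 ft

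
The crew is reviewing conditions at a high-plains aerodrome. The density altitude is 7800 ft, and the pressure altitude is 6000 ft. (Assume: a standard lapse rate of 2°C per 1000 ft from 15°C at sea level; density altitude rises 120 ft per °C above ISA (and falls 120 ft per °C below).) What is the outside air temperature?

18°C

Density altitude − pressure altitude = 7800 − 6000 = +1800 ft.
At 120 ft/°C that is an ISA deviation of 1800/120 = +15°C.
ISA temperature at 6000 ft = 15 − 2 × (6000/1000) = 3°C.
OAT = ISA + deviation = 3 + (+15) = 18°C.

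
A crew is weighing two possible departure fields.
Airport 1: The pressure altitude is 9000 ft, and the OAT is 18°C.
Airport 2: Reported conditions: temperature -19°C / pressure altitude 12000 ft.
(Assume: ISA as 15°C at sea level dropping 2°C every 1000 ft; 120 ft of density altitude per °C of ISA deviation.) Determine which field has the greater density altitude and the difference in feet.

Airport 1: ISA temp = -3°C, deviation +21°C, DA = 9000 + 120 × 21 = 11520 ft.
Airport 2: ISA temp = -9°C, deviation -10°C, DA = 12000 + 120 × (-10) = 10800 ft.
Airport 1 is higher by 11520 − 10800 = 720 ft.

Airport 1 by 720 ft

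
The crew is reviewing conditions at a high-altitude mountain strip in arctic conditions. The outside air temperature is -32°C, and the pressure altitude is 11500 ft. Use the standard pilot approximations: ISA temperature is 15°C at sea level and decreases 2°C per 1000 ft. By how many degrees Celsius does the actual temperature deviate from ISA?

ISA temperature at 11500 ft = 15 − 2 × (11500/1000) = -8°C.
Deviation = OAT − ISA = -32 − (-8) = -24°C.

ISA-24°C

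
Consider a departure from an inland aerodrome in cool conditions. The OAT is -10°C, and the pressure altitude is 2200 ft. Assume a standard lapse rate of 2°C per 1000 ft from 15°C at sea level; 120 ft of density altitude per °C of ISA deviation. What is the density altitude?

ISA temperature at 2200 ft = 15 − 2 × (2200/1000) = 10.6°C.
ISA deviation = -10 − 10.6 = -20.6°C.
Density altitude = 2200 + 120 × (-20.6) = 2200 + (-2472) = -272 ft.

-272 ft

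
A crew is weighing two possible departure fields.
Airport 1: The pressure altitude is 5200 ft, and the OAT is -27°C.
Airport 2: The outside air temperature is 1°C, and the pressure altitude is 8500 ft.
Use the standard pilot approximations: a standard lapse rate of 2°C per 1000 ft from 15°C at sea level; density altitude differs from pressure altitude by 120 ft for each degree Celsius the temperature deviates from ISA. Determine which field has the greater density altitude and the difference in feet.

Airport 2 by 7452 ft

Airport 1: ISA temp = 4.6°C, deviation -31.6°C, DA = 5200 + 120 × (-31.6) = 1408 ft.
Airport 2: ISA temp = -2°C, deviation +3°C, DA = 8500 + 120 × 3 = 8860 ft.
Airport 2 is higher by 8860 − 1408 = 7452 ft.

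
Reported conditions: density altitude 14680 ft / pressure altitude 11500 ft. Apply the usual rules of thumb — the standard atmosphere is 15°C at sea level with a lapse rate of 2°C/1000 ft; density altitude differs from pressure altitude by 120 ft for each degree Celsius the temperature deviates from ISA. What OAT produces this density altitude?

18.5°C

Density altitude − pressure altitude = 14680 − 11500 = +3180 ft.
At 120 ft/°C that is an ISA deviation of 3180/120 = +26.5°C.
ISA temperature at 11500 ft = 15 − 2 × (11500/1000) = -8°C.
OAT = ISA + deviation = -8 + (+26.5) = 18.5°C.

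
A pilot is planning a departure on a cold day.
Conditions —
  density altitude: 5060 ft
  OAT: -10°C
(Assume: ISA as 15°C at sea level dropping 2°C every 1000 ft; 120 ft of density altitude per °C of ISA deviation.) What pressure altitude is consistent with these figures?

DA = PA + 120 × (OAT − (15 − 2·PA/1000)) = PA + 120·OAT − 1800 + 0.24·PA = 1.24·PA + 120·OAT − 1800.
So 1.24·PA = 5060 − 120 × (-10) + 1800 = 8060.
PA = 8060 / 1.24 = 6500 ft.

6500 ft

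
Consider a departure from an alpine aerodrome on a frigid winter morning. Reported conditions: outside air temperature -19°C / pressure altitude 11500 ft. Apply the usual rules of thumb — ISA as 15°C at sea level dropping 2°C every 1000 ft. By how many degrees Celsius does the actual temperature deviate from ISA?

ISA temperature at 11500 ft = 15 − 2 × (11500/1000) = -8°C.
Deviation = OAT − ISA = -19 − (-8) = -11°C.

ISA-11°C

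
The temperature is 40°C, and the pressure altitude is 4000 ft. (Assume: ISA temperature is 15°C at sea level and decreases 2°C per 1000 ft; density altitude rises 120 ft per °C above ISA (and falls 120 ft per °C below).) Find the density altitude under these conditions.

7960 ft

ISA temperature at 4000 ft = 15 − 2 × (4000/1000) = 7°C.
ISA deviation = 40 − 7 = +33°C.
Density altitude = 4000 + 120 × (33) = 4000 + (+3960) = 7960 ft.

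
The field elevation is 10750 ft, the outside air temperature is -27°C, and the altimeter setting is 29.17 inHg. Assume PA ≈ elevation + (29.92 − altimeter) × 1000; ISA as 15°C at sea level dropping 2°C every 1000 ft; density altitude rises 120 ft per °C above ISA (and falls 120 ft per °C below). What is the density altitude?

9220 ft

Pressure altitude = 10750 + (29.92 − 29.17) × 1000 = 10750 + (+750) = 11500 ft.
ISA temperature at 11500 ft = 15 − 2 × (11500/1000) = -8°C.
ISA deviation = -27 − (-8) = -19°C.
Density altitude = 11500 + 120 × (-19) = 9220 ft.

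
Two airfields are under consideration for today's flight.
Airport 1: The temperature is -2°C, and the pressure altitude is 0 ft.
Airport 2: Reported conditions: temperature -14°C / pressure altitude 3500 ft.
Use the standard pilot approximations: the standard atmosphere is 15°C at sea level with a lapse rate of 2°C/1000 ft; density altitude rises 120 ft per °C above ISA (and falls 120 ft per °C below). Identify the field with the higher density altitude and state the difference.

Airport 2 by 2900 ft

Airport 1: ISA temp = 15°C, deviation -17°C, DA = 0 + 120 × (-17) = -2040 ft.
Airport 2: ISA temp = 8°C, deviation -22°C, DA = 3500 + 120 × (-22) = 860 ft.
Airport 2 is higher by 860 − (-2040) = 2900 ft.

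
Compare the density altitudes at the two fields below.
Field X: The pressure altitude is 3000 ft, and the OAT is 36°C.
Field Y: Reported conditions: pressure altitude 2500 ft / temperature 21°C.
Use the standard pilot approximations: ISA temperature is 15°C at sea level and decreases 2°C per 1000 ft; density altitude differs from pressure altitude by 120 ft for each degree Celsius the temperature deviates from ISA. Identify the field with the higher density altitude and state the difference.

Field X: ISA temp = 9°C, deviation +27°C, DA = 3000 + 120 × 27 = 6240 ft.
Field Y: ISA temp = 10°C, deviation +11°C, DA = 2500 + 120 × 11 = 3820 ft.
Field X is higher by 6240 − 3820 = 2420 ft.

Field X by 2420 ft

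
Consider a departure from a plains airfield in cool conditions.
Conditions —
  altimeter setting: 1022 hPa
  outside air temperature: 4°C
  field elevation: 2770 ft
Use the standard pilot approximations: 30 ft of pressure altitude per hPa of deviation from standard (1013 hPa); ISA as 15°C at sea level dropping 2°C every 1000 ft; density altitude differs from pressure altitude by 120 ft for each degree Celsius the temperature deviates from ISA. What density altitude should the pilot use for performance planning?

1780 ft

Pressure altitude = 2770 + (1013 − 1022) × 30 = 2770 + (-270) = 2500 ft.
ISA temperature at 2500 ft = 15 − 2 × (2500/1000) = 10°C.
ISA deviation = 4 − 10 = -6°C.
Density altitude = 2500 + 120 × (-6) = 1780 ft.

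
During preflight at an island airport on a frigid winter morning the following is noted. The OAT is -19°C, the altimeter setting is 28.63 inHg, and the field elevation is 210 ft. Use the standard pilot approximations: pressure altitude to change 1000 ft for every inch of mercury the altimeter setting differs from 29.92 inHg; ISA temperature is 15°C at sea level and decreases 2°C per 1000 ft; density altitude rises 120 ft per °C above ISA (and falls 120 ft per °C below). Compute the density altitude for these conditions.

-2220 ft

Pressure altitude = 210 + (29.92 − 28.63) × 1000 = 210 + (+1290) = 1500 ft.
ISA temperature at 1500 ft = 15 − 2 × (1500/1000) = 12°C.
ISA deviation = -19 − 12 = -31°C.
Density altitude = 1500 + 120 × (-31) = -2220 ft.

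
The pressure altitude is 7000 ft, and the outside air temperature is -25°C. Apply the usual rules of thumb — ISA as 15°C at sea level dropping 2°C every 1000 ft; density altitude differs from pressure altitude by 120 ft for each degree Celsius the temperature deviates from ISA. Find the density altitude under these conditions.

ISA temperature at 7000 ft = 15 − 2 × (7000/1000) = 1°C.
ISA deviation = -25 − 1 = -26°C.
Density altitude = 7000 + 120 × (-26) = 7000 + (-3120) = 3880 ft.

3880 ft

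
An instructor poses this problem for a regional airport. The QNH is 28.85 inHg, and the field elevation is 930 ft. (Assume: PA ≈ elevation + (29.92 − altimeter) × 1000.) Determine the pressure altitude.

Pressure correction = (29.92 − 28.85) × 1000 = +1070 ft.
Pressure altitude = 930 + (+1070) = 2000 ft.

2000 ft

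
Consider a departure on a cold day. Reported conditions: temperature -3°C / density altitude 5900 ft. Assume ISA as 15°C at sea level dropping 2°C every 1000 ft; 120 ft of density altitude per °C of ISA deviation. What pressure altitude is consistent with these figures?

DA = PA + 120 × (OAT − (15 − 2·PA/1000)) = PA + 120·OAT − 1800 + 0.24·PA = 1.24·PA + 120·OAT − 1800.
So 1.24·PA = 5900 − 120 × (-3) + 1800 = 8060.
PA = 8060 / 1.24 = 6500 ft.

6500 ft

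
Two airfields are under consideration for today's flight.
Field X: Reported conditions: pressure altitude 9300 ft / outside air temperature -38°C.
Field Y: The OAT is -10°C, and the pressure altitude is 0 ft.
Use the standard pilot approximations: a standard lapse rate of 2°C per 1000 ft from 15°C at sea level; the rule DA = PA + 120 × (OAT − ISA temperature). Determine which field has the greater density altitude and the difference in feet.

Field X by 8172 ft

Field X: ISA temp = -3.6°C, deviation -34.4°C, DA = 9300 + 120 × (-34.4) = 5172 ft.
Field Y: ISA temp = 15°C, deviation -25°C, DA = 0 + 120 × (-25) = -3000 ft.
Field X is higher by 5172 − (-3000) = 8172 ft.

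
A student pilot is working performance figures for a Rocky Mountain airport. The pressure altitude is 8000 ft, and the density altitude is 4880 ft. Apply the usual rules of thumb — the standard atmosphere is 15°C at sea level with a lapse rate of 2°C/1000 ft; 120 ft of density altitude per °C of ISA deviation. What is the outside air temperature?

Density altitude − pressure altitude = 4880 − 8000 = -3120 ft.
At 120 ft/°C that is an ISA deviation of -3120/120 = -26°C.
ISA temperature at 8000 ft = 15 − 2 × (8000/1000) = -1°C.
OAT = ISA + deviation = -1 + (-26) = -27°C.

-27°C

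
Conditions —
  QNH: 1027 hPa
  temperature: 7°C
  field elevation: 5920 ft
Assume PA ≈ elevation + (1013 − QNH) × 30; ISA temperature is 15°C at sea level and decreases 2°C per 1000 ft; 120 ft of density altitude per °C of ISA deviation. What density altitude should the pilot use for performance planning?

5860 ft

Pressure altitude = 5920 + (1013 − 1027) × 30 = 5920 + (-420) = 5500 ft.
ISA temperature at 5500 ft = 15 − 2 × (5500/1000) = 4°C.
ISA deviation = 7 − 4 = +3°C.
Density altitude = 5500 + 120 × (3) = 5860 ft.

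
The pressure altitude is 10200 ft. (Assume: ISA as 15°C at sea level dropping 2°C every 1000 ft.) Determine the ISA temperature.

ISA temperature = 15 − 2 × (10200/1000) = 15 − 20.4 = -5.4°C.

-5.4°C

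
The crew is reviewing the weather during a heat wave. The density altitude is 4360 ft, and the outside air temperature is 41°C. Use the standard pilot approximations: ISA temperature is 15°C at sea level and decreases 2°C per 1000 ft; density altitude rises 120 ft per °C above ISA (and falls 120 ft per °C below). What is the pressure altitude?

DA = PA + 120 × (OAT − (15 − 2·PA/1000)) = PA + 120·OAT − 1800 + 0.24·PA = 1.24·PA + 120·OAT − 1800.
So 1.24·PA = 4360 − 120 × 41 + 1800 = 1240.
PA = 1240 / 1.24 = 1000 ft.

1000 ft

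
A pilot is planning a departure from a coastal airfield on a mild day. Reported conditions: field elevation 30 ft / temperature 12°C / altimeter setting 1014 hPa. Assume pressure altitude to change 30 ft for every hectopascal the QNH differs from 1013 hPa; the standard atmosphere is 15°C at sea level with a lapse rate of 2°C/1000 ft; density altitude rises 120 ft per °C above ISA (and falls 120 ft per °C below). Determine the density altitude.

-360 ft

Pressure altitude = 30 + (1013 − 1014) × 30 = 30 + (-30) = 0 ft.
ISA temperature at 0 ft = 15 − 2 × (0/1000) = 15°C.
ISA deviation = 12 − 15 = -3°C.
Density altitude = 0 + 120 × (-3) = -360 ft.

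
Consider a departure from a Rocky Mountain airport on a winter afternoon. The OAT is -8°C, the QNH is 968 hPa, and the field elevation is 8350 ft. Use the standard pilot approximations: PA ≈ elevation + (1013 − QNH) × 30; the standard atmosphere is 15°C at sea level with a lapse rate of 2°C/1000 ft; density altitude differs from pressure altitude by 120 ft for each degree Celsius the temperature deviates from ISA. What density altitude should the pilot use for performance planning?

9268 ft

Pressure altitude = 8350 + (1013 − 968) × 30 = 8350 + (+1350) = 9700 ft.
ISA temperature at 9700 ft = 15 − 2 × (9700/1000) = -4.4°C.
ISA deviation = -8 − (-4.4) = -3.6°C.
Density altitude = 9700 + 120 × (-3.6) = 9268 ft.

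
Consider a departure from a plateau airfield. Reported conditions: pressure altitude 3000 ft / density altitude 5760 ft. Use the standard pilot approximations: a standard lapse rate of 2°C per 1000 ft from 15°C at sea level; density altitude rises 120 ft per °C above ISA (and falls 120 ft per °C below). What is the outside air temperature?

32°C

Density altitude − pressure altitude = 5760 − 3000 = +2760 ft.
At 120 ft/°C that is an ISA deviation of 2760/120 = +23°C.
ISA temperature at 3000 ft = 15 − 2 × (3000/1000) = 9°C.
OAT = ISA + deviation = 9 + (+23) = 32°C.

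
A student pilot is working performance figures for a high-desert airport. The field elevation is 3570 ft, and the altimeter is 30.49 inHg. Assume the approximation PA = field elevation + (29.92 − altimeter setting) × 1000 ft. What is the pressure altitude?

3000 ft

Pressure correction = (29.92 − 30.49) × 1000 = -570 ft.
Pressure altitude = 3570 + (-570) = 3000 ft.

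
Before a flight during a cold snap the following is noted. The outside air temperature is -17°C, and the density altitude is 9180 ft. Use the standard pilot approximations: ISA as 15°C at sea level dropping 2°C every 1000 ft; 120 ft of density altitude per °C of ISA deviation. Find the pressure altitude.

DA = PA + 120 × (OAT − (15 − 2·PA/1000)) = PA + 120·OAT − 1800 + 0.24·PA = 1.24·PA + 120·OAT − 1800.
So 1.24·PA = 9180 − 120 × (-17) + 1800 = 13020.
PA = 13020 / 1.24 = 10500 ft.

10500 ft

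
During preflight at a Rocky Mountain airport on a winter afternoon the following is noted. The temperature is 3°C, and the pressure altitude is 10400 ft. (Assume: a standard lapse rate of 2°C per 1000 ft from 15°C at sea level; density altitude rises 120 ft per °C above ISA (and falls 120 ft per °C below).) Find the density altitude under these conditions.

11456 ft

ISA temperature at 10400 ft = 15 − 2 × (10400/1000) = -5.8°C.
ISA deviation = 3 − (-5.8) = +8.8°C.
Density altitude = 10400 + 120 × (8.8) = 10400 + (+1056) = 11456 ft.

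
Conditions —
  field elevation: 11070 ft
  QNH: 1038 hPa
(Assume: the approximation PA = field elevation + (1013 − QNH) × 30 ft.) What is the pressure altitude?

10320 ft

Pressure correction = (1013 − 1038) × 30 = -750 ft.
Pressure altitude = 11070 + (-750) = 10320 ft.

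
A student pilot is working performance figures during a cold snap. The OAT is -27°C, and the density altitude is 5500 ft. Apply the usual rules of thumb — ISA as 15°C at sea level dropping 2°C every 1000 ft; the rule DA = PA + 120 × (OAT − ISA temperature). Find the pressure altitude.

8500 ft

DA = PA + 120 × (OAT − (15 − 2·PA/1000)) = PA + 120·OAT − 1800 + 0.24·PA = 1.24·PA + 120·OAT − 1800.
So 1.24·PA = 5500 − 120 × (-27) + 1800 = 10540.
PA = 10540 / 1.24 = 8500 ft.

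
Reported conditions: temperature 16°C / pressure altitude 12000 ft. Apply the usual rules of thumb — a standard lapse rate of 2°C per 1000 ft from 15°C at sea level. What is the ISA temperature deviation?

ISA+25°C

ISA temperature at 12000 ft = 15 − 2 × (12000/1000) = -9°C.
Deviation = OAT − ISA = 16 − (-9) = +25°C.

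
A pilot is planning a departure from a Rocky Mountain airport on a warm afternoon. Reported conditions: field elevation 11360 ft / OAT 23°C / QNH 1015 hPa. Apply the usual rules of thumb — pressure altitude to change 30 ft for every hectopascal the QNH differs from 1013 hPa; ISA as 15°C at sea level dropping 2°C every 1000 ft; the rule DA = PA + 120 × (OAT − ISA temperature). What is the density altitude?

14972 ft

Pressure altitude = 11360 + (1013 − 1015) × 30 = 11360 + (-60) = 11300 ft.
ISA temperature at 11300 ft = 15 − 2 × (11300/1000) = -7.6°C.
ISA deviation = 23 − (-7.6) = +30.6°C.
Density altitude = 11300 + 120 × (30.6) = 14972 ft.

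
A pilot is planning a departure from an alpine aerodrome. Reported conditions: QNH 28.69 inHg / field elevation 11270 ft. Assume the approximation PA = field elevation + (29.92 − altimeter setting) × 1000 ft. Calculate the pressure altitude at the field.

Pressure correction = (29.92 − 28.69) × 1000 = +1230 ft.
Pressure altitude = 11270 + (+1230) = 12500 ft.

12500 ft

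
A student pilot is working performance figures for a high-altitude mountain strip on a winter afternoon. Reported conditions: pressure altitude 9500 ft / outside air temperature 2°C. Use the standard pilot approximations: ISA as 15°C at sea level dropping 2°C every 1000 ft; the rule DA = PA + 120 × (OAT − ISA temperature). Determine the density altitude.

ISA temperature at 9500 ft = 15 − 2 × (9500/1000) = -4°C.
ISA deviation = 2 − (-4) = +6°C.
Density altitude = 9500 + 120 × (6) = 9500 + (+720) = 10220 ft.

10220 ft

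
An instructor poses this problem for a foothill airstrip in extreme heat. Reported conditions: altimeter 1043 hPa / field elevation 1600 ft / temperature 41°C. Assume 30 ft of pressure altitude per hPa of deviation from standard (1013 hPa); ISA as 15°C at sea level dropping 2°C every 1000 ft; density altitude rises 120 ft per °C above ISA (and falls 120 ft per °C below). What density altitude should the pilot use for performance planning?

Pressure altitude = 1600 + (1013 − 1043) × 30 = 1600 + (-900) = 700 ft.
ISA temperature at 700 ft = 15 − 2 × (700/1000) = 13.6°C.
ISA deviation = 41 − 13.6 = +27.4°C.
Density altitude = 700 + 120 × (27.4) = 3988 ft.

3988 ft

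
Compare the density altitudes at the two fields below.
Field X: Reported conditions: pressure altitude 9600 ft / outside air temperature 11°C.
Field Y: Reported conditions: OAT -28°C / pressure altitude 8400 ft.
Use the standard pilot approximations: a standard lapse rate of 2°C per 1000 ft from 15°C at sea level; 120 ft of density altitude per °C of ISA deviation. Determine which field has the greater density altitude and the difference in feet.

Field X: ISA temp = -4.2°C, deviation +15.2°C, DA = 9600 + 120 × 15.2 = 11424 ft.
Field Y: ISA temp = -1.8°C, deviation -26.2°C, DA = 8400 + 120 × (-26.2) = 5256 ft.
Field X is higher by 11424 − 5256 = 6168 ft.

Field X by 6168 ft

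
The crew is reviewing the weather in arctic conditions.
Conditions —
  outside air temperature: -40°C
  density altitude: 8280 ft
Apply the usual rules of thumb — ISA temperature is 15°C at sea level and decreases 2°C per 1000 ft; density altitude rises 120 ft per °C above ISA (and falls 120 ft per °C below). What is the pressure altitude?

12000 ft

DA = PA + 120 × (OAT − (15 − 2·PA/1000)) = PA + 120·OAT − 1800 + 0.24·PA = 1.24·PA + 120·OAT − 1800.
So 1.24·PA = 8280 − 120 × (-40) + 1800 = 14880.
PA = 14880 / 1.24 = 12000 ft.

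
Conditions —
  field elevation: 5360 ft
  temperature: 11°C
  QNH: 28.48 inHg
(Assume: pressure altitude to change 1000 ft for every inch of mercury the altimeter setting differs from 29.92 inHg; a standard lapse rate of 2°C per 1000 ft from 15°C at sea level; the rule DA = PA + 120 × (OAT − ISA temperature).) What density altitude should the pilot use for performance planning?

7952 ft

Pressure altitude = 5360 + (29.92 − 28.48) × 1000 = 5360 + (+1440) = 6800 ft.
ISA temperature at 6800 ft = 15 − 2 × (6800/1000) = 1.4°C.
ISA deviation = 11 − 1.4 = +9.6°C.
Density altitude = 6800 + 120 × (9.6) = 7952 ft.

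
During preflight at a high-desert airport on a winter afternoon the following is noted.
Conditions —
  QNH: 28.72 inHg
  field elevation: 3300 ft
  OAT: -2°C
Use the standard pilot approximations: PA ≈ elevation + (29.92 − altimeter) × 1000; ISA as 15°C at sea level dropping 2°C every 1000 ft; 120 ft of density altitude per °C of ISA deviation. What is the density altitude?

3540 ft

Pressure altitude = 3300 + (29.92 − 28.72) × 1000 = 3300 + (+1200) = 4500 ft.
ISA temperature at 4500 ft = 15 − 2 × (4500/1000) = 6°C.
ISA deviation = -2 − 6 = -8°C.
Density altitude = 4500 + 120 × (-8) = 3540 ft.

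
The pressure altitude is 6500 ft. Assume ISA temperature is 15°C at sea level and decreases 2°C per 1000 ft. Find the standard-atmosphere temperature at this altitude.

ISA temperature = 15 − 2 × (6500/1000) = 15 − 13 = 2°C.

2°C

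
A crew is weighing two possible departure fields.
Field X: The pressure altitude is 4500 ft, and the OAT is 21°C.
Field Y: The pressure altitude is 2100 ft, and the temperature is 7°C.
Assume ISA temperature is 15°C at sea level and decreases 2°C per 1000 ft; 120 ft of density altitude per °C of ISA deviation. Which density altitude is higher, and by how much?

Field X: ISA temp = 6°C, deviation +15°C, DA = 4500 + 120 × 15 = 6300 ft.
Field Y: ISA temp = 10.8°C, deviation -3.8°C, DA = 2100 + 120 × (-3.8) = 1644 ft.
Field X is higher by 6300 − 1644 = 4656 ft.

Field X by 4656 ft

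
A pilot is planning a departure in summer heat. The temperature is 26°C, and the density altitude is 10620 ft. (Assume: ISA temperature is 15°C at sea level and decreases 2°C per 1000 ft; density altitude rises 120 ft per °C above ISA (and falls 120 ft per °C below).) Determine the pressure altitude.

7500 ft

DA = PA + 120 × (OAT − (15 − 2·PA/1000)) = PA + 120·OAT − 1800 + 0.24·PA = 1.24·PA + 120·OAT − 1800.
So 1.24·PA = 10620 − 120 × 26 + 1800 = 9300.
PA = 9300 / 1.24 = 7500 ft.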